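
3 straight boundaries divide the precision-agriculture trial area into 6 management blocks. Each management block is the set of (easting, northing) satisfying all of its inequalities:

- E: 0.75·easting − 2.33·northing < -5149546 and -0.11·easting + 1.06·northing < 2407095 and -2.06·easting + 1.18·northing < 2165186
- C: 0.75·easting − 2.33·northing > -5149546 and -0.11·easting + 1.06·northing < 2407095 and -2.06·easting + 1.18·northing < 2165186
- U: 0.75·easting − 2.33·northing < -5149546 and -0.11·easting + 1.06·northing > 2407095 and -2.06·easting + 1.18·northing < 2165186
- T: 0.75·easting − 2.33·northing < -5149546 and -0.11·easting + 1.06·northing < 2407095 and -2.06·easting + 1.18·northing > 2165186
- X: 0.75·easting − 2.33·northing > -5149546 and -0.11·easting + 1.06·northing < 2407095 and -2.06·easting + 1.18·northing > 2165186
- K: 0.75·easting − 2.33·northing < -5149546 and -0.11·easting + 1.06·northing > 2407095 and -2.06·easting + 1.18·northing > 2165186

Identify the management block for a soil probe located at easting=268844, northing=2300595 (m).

0.75·268844 − 2.33·2300595 = -5158753.350, which is < -5149546
-0.11·268844 + 1.06·2300595 = 2409057.860, which is > 2407095
-2.06·268844 + 1.18·2300595 = 2160883.460, which is < 2165186
This sign pattern matches U.

U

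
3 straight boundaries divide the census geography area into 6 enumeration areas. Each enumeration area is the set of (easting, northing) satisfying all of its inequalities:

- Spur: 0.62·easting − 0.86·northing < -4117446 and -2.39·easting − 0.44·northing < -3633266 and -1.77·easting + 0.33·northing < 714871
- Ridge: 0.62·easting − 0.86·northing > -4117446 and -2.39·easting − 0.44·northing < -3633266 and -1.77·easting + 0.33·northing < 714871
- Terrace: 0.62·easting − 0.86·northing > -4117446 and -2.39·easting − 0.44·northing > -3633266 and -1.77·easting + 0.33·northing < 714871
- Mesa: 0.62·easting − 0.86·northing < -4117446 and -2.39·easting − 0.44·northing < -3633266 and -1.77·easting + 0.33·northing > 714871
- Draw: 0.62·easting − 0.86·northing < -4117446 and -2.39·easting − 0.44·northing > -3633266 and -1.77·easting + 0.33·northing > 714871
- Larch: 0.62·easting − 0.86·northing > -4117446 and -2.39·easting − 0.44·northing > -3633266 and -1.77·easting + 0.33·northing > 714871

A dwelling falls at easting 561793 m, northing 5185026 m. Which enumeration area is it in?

Larch

0.62·561793 − 0.86·5185026 = -4110810.700, which is > -4117446
-2.39·561793 − 0.44·5185026 = -3624096.710, which is > -3633266
-1.77·561793 + 0.33·5185026 = 716684.970, which is > 714871
This sign pattern matches Larch.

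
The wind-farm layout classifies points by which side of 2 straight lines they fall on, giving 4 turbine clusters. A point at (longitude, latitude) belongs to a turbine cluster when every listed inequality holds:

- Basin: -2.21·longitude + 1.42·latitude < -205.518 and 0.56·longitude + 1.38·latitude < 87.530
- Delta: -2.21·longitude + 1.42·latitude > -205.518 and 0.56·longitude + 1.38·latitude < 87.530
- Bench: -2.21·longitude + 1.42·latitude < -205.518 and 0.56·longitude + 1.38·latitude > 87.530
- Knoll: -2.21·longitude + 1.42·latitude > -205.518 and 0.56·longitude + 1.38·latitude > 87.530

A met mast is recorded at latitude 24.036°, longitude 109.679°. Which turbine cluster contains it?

-2.21·109.679 + 1.42·24.036 = -208.259, which is < -205.518
0.56·109.679 + 1.38·24.036 = 94.590, which is > 87.530
This sign pattern matches Bench.

Bench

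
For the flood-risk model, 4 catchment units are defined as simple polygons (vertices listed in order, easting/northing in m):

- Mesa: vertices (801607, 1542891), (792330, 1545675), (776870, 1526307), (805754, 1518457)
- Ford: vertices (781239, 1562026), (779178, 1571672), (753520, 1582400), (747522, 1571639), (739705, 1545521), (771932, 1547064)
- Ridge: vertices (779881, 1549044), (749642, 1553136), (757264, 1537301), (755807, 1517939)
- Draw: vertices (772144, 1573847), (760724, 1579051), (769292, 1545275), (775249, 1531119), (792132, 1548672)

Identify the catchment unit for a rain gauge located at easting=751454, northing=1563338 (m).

Cast a ray rightward from (751454, 1563338). For each polygon, the edges (by vertex number in listed order) whose endpoints lie on opposite sides of northing = 1563338, where each meets that height, and whether that is right or left of the point:
Mesa: no edge straddles that height → 0 crossings.
Ford: 1–2 at easting≈780958.7 (right), 4–5 at easting≈745037.5 (left) → 1 crossing.
Ridge: no edge straddles that height → 0 crossings.
Draw: 2–3 at easting≈764709.9 (right), 5–1 at easting≈780487.7 (right) → 2 crossings.
Only Ford has an odd count, so the point is inside Ford.

Ford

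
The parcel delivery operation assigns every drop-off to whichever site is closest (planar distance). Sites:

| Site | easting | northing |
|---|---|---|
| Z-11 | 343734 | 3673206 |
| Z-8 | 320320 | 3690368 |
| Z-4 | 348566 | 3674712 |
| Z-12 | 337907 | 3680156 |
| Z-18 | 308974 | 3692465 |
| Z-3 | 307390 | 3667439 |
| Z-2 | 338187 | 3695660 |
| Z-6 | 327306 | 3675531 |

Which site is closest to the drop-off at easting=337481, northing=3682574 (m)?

Z-12

Squared distances to each site:
Z-11: 126859433.000; Z-8: 355246357.000; Z-4: 184688269.000; Z-12: 6028200.000; Z-18: 910480930.000; Z-3: 1134536506.000; Z-2: 171741832.000; Z-6: 153134474.000.
Minimum at Z-12.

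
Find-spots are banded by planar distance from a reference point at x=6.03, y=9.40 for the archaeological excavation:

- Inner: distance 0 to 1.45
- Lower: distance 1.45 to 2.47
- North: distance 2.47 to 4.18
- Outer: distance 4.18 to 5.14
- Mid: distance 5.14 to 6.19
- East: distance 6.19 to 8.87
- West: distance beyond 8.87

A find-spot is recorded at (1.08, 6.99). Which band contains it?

Distance = √((1.08−6.03)² + (6.99−9.40)²) = √(24.503 + 5.808) = 5.506.
5.14 ≤ 5.506 < 6.19 → Mid.

Mid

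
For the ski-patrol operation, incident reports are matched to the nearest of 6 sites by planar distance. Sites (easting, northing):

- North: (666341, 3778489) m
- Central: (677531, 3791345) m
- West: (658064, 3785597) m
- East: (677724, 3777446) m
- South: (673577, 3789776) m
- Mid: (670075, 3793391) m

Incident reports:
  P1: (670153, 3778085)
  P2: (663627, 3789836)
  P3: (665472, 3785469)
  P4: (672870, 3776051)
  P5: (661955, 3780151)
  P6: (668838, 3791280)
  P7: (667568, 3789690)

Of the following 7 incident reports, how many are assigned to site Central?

0

P1 → North
P2 → West
P3 → North
P4 → East
P5 → North
P6 → Mid
P7 → Mid
0 of the 7 go to Central.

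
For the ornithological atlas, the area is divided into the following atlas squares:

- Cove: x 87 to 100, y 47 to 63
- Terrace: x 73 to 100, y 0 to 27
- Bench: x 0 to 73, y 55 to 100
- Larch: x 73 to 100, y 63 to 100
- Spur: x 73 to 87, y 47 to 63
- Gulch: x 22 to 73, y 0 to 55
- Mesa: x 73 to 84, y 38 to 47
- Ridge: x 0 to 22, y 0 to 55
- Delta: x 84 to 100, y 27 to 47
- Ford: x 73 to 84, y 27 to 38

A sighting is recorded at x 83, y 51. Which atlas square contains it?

Spur

The point has x = 83 and y = 51.
Only Spur satisfies 73 ≤ x ≤ 87 and 47 ≤ y ≤ 63.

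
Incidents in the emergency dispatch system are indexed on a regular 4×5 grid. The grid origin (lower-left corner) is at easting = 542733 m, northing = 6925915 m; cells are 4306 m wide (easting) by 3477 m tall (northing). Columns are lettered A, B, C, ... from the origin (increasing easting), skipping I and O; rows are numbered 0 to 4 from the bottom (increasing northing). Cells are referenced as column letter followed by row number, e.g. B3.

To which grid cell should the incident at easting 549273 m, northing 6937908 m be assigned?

Column index: ⌊(549273 − 542733) / 4306⌋ = ⌊1.519⌋ = 1 → column B
Row offset from origin: ⌊(6937908 − 6925915) / 3477⌋ = ⌊3.449⌋ = 3 → row 3

B3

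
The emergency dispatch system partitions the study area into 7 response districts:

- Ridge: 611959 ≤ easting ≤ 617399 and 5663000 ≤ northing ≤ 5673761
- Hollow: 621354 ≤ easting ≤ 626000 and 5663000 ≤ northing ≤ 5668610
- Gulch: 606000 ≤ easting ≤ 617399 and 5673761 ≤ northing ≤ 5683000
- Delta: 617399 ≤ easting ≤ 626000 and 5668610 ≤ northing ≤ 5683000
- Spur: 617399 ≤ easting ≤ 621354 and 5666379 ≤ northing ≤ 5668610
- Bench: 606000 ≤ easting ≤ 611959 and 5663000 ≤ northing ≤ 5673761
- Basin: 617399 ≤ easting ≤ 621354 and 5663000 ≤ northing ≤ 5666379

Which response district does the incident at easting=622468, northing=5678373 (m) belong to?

The point has easting = 622468 and northing = 5678373.
Only Delta satisfies 617399 ≤ easting ≤ 626000 and 5668610 ≤ northing ≤ 5683000.

Delta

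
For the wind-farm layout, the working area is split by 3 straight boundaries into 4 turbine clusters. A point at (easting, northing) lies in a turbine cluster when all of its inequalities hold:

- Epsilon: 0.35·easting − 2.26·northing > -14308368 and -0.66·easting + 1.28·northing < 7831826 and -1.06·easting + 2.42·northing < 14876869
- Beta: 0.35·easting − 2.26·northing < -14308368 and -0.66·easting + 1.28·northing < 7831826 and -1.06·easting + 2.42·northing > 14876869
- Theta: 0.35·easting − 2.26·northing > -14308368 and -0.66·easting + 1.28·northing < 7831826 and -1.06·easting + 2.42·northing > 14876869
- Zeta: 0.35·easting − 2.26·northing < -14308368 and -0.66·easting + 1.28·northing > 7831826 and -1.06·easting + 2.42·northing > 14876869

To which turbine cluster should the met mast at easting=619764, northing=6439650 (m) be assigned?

0.35·619764 − 2.26·6439650 = -14336691.600, which is < -14308368
-0.66·619764 + 1.28·6439650 = 7833707.760, which is > 7831826
-1.06·619764 + 2.42·6439650 = 14927003.160, which is > 14876869
This sign pattern matches Zeta.

Zeta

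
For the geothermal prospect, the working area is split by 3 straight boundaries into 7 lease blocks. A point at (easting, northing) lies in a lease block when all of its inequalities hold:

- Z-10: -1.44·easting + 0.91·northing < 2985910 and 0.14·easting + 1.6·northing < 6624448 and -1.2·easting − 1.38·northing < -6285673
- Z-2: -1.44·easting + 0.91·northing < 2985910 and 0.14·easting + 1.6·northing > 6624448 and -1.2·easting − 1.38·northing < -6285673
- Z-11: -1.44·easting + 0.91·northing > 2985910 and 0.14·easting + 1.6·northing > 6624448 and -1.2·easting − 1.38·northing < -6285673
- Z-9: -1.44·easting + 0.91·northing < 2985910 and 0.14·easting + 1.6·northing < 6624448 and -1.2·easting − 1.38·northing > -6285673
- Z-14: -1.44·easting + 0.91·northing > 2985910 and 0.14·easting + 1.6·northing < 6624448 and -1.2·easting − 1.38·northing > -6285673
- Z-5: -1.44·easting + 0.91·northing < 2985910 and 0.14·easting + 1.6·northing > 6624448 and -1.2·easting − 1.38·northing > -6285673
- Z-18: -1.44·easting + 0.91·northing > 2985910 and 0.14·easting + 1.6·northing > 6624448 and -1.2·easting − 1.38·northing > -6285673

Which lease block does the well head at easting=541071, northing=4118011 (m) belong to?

-1.44·541071 + 0.91·4118011 = 2968247.770, which is < 2985910
0.14·541071 + 1.6·4118011 = 6664567.540, which is > 6624448
-1.2·541071 − 1.38·4118011 = -6332140.380, which is < -6285673
This sign pattern matches Z-2.

Z-2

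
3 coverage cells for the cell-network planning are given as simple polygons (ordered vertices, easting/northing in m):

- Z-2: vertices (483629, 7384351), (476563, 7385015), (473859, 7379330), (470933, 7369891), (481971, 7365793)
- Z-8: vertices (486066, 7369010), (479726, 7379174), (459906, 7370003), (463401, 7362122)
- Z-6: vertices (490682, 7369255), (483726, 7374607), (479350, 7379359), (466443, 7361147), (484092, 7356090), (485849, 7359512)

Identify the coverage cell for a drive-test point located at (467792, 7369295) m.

Cast a ray rightward from (467792, 7369295). For each polygon, the edges (by vertex number in listed order) whose endpoints lie on opposite sides of northing = 7369295, where each meets that height, and whether that is right or left of the point:
Z-2: 4–5 at easting≈472538.3 (right), 5–1 at easting≈482283.9 (right) → 2 crossings.
Z-8: 1–2 at easting≈485888.2 (right), 3–4 at easting≈460220.0 (left) → 1 crossing.
Z-6: 1–2 at easting≈490630.0 (right), 3–4 at easting≈472217.6 (right) → 2 crossings.
Only Z-8 has an odd count, so the point is inside Z-8.

Z-8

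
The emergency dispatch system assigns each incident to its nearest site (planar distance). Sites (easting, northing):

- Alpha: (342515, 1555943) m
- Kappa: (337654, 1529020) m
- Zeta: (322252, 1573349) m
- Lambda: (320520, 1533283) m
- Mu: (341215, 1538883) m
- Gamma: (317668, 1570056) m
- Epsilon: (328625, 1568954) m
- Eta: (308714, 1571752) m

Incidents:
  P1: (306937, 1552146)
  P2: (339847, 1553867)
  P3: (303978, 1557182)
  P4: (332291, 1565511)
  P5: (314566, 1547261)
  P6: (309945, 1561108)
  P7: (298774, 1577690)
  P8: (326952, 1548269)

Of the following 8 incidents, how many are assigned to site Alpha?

P1 → Eta
P2 → Alpha
P3 → Eta
P4 → Epsilon
P5 → Lambda
P6 → Eta
P7 → Eta
P8 → Lambda
1 of the 8 goes to Alpha.

1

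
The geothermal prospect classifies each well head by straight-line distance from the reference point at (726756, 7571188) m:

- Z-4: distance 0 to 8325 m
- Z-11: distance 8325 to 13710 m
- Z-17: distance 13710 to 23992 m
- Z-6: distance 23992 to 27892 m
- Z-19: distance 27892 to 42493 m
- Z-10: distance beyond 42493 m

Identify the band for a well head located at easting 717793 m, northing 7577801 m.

Distance = √((717793−726756)² + (7577801−7571188)²) = √(80335369.000 + 43731769.000) = 11138.543 m.
8325 ≤ 11138.543 < 13710 → Z-11.

Z-11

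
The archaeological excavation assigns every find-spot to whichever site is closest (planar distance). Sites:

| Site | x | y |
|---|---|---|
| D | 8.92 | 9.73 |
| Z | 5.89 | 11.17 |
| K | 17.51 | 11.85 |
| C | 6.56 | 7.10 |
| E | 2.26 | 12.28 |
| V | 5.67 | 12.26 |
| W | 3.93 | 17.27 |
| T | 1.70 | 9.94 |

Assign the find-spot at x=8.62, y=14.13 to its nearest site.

V

Squared distances to each site:
D: 19.450; Z: 16.215; K: 84.231; C: 53.665; E: 43.872; V: 12.199; W: 31.856; T: 65.442.
Minimum at V.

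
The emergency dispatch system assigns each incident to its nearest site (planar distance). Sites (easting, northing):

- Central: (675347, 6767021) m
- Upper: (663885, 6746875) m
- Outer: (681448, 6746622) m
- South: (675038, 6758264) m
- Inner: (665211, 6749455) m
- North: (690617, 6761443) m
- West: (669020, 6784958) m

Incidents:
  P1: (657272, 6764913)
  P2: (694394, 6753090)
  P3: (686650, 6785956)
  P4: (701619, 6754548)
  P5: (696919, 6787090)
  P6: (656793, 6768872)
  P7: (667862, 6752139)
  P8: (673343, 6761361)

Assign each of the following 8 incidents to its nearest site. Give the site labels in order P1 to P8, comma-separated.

P1 → Inner (d²=301977485.00)
P2 → North (d²=84038338.00)
P3 → West (d²=311812904.00)
P4 → North (d²=168585029.00)
P5 → North (d²=697483813.00)
P6 → Central (d²=347677117.00)
P7 → Inner (d²=14231657.00)
P8 → South (d²=12464434.00)

Inner, North, West, North, North, Central, Inner, South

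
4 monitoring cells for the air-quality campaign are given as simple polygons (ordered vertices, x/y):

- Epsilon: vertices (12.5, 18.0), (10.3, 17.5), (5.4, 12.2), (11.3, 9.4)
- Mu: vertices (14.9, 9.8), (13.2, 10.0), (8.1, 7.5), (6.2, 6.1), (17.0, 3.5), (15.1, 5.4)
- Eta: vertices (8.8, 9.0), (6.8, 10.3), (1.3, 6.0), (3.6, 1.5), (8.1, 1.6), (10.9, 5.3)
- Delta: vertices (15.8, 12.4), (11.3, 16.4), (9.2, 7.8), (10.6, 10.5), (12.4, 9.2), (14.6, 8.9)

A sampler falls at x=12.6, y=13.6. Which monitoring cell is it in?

Delta

Cast a ray rightward from (12.6, 13.6). For each polygon, the edges (by vertex number in listed order) whose endpoints lie on opposite sides of y = 13.6, where each meets that height, and whether that is right or left of the point:
Epsilon: 2–3 at x≈6.69 (left), 4–1 at x≈11.89 (left) → 0 crossings.
Mu: no edge straddles that height → 0 crossings.
Eta: no edge straddles that height → 0 crossings.
Delta: 1–2 at x≈14.45 (right), 2–3 at x≈10.62 (left) → 1 crossing.
Only Delta has an odd count, so the point is inside Delta.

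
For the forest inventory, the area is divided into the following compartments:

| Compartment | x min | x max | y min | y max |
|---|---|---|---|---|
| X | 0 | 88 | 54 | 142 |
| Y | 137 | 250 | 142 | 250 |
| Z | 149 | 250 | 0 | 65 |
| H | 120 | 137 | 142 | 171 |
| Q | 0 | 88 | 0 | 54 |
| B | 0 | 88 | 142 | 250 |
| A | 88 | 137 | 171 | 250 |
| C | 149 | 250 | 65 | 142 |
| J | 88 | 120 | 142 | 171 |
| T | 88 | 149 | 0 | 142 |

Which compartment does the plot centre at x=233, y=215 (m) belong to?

The point has x = 233 and y = 215.
Only Y satisfies 137 ≤ x ≤ 250 and 142 ≤ y ≤ 250.

Y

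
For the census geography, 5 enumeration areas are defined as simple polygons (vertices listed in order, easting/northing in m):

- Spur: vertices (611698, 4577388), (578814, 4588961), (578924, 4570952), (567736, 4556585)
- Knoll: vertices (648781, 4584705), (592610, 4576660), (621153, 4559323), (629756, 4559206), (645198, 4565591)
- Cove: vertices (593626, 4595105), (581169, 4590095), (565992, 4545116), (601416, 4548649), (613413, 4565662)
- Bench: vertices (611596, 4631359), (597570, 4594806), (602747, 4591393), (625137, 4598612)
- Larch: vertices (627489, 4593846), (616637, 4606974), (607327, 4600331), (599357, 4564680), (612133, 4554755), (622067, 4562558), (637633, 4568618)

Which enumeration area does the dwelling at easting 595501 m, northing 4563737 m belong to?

Cove

Cast a ray rightward from (595501, 4563737). For each polygon, the edges (by vertex number in listed order) whose endpoints lie on opposite sides of northing = 4563737, where each meets that height, and whether that is right or left of the point:
Spur: 3–4 at easting≈573305.5 (left), 4–1 at easting≈582850.0 (left) → 0 crossings.
Knoll: 2–3 at easting≈613886.0 (right), 4–5 at easting≈640714.1 (right) → 2 crossings.
Cove: 2–3 at easting≈572275.2 (left), 4–5 at easting≈612055.6 (right) → 1 crossing.
Bench: no edge straddles that height → 0 crossings.
Larch: 4–5 at easting≈600570.9 (right), 6–7 at easting≈625095.4 (right) → 2 crossings.
Only Cove has an odd count, so the point is inside Cove.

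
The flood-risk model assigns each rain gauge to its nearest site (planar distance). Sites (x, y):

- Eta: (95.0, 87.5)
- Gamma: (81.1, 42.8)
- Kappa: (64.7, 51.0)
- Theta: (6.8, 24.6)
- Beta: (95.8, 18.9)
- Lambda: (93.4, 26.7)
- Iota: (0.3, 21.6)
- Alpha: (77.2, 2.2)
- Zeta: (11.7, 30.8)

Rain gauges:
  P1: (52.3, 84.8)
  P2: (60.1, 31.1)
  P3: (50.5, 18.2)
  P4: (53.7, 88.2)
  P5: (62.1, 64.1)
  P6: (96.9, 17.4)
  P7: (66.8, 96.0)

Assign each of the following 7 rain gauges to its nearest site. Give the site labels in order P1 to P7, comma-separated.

P1 → Kappa (d²=1296.20)
P2 → Kappa (d²=417.17)
P3 → Alpha (d²=968.89)
P4 → Kappa (d²=1504.84)
P5 → Kappa (d²=178.37)
P6 → Beta (d²=3.46)
P7 → Eta (d²=867.49)

Kappa, Kappa, Alpha, Kappa, Kappa, Beta, Eta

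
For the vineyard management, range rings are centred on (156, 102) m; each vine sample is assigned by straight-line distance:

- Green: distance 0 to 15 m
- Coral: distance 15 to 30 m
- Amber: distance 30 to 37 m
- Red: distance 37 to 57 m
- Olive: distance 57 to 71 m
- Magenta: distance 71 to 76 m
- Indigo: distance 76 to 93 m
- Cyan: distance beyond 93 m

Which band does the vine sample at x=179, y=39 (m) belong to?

Olive

Distance = √((179−156)² + (39−102)²) = √(529.000 + 3969.000) = 67.067 m.
57 ≤ 67.067 < 71 → Olive.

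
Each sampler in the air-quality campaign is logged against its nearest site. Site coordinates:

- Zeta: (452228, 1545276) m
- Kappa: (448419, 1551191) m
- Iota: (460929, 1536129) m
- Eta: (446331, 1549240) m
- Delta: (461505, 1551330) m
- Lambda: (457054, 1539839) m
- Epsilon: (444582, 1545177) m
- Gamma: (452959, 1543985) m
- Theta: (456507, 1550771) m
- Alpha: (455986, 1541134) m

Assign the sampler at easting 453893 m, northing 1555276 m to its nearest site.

Theta

Squared distances to each site:
Zeta: 102772225.000; Kappa: 46651901.000; Iota: 416112905.000; Eta: 93617140.000; Delta: 73513460.000; Lambda: 248292890.000; Epsilon: 188684522.000; Gamma: 128359037.000; Theta: 27128021.000; Alpha: 204376813.000.
Minimum at Theta.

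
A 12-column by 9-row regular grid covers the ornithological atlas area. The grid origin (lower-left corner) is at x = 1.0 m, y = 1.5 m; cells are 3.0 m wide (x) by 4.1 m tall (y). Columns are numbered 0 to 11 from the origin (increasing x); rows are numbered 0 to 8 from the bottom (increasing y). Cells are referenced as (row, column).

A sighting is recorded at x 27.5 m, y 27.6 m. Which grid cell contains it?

(6, 8)

Column index: ⌊(27.5 − 1.0) / 3.0⌋ = ⌊8.833⌋ = 8
Row offset from origin: ⌊(27.6 − 1.5) / 4.1⌋ = ⌊6.366⌋ = 6 → row 6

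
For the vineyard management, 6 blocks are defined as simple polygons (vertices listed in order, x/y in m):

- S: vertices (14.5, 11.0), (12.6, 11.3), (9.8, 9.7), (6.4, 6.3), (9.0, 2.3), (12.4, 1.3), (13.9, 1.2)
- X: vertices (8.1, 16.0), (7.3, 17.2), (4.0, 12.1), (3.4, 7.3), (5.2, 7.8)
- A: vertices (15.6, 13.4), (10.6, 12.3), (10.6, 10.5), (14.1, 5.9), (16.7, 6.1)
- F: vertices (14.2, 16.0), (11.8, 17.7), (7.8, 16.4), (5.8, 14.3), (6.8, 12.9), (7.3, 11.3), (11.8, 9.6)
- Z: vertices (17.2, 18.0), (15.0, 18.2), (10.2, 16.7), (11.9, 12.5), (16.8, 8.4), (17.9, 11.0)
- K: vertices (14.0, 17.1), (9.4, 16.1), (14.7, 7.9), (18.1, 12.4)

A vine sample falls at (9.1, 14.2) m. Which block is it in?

F

Cast a ray rightward from (9.1, 14.2). For each polygon, the edges (by vertex number in listed order) whose endpoints lie on opposite sides of y = 14.2, where each meets that height, and whether that is right or left of the point:
S: no edge straddles that height → 0 crossings.
X: 2–3 at x≈5.36 (left), 5–1 at x≈7.46 (left) → 0 crossings.
A: no edge straddles that height → 0 crossings.
F: 4–5 at x≈5.87 (left), 7–1 at x≈13.52 (right) → 1 crossing.
Z: 3–4 at x≈11.21 (right), 6–1 at x≈17.58 (right) → 2 crossings.
K: 2–3 at x≈10.63 (right), 4–1 at x≈16.53 (right) → 2 crossings.
Only F has an odd count, so the point is inside F.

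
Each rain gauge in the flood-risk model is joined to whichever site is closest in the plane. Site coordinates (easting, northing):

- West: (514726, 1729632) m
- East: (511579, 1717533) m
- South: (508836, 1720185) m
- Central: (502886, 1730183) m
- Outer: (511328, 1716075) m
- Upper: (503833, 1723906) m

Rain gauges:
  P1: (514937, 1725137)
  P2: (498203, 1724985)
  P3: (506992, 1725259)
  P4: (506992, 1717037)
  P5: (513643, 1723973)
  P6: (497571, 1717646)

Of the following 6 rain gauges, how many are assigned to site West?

2

P1 → West
P2 → Upper
P3 → Upper
P4 → South
P5 → West
P6 → Upper
2 of the 6 go to West.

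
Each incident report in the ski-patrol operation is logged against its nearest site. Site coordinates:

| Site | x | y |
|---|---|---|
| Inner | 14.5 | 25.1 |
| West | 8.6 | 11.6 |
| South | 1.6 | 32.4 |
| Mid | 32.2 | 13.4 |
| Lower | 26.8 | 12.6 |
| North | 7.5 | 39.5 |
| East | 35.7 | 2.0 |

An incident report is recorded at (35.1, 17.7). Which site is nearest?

Squared distances to each site:
Inner: 479.120; West: 739.460; South: 1338.340; Mid: 26.900; Lower: 94.900; North: 1237.000; East: 246.850.
Minimum at Mid.

Mid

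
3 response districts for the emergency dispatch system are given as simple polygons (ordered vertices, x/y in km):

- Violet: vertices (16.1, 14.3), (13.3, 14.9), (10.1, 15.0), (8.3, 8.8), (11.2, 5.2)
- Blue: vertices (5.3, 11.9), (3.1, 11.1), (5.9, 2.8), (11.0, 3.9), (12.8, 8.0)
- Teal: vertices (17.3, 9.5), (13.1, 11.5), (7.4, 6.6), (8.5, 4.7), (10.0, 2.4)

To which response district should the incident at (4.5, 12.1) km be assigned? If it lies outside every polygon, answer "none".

none

Cast a ray rightward from (4.5, 12.1). For each polygon, the edges (by vertex number in listed order) whose endpoints lie on opposite sides of y = 12.1, where each meets that height, and whether that is right or left of the point:
Violet: 3–4 at x≈9.26 (right), 5–1 at x≈14.92 (right) → 2 crossings.
Blue: no edge straddles that height → 0 crossings.
Teal: no edge straddles that height → 0 crossings.
All counts are even, so the point lies outside every listed polygon.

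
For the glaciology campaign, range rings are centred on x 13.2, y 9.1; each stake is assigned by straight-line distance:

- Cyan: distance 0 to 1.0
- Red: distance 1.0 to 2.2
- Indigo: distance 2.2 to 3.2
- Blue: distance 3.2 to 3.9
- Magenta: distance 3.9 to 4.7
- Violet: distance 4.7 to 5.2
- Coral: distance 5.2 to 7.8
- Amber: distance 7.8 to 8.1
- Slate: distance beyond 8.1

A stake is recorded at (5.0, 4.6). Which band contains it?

Slate

Distance = √((5.0−13.2)² + (4.6−9.1)²) = √(67.240 + 20.250) = 9.354.
8.1 ≤ 9.354 < ∞ → Slate.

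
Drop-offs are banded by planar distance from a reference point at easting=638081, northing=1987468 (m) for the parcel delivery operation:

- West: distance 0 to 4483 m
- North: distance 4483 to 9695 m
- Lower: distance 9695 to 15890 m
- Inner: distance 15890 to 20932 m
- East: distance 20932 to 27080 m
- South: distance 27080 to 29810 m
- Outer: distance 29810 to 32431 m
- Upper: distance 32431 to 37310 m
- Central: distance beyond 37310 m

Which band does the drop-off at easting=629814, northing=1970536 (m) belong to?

Distance = √((629814−638081)² + (1970536−1987468)²) = √(68343289.000 + 286692624.000) = 18842.397 m.
15890 ≤ 18842.397 < 20932 → Inner.

Inner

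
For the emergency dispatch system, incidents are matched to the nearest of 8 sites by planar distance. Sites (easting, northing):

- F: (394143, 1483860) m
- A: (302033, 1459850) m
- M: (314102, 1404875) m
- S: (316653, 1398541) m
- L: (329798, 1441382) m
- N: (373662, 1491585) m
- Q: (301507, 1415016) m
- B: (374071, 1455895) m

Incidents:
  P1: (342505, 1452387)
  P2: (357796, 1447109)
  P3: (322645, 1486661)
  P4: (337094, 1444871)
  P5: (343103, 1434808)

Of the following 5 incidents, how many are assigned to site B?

P1 → L
P2 → B
P3 → A
P4 → L
P5 → L
1 of the 5 goes to B.

1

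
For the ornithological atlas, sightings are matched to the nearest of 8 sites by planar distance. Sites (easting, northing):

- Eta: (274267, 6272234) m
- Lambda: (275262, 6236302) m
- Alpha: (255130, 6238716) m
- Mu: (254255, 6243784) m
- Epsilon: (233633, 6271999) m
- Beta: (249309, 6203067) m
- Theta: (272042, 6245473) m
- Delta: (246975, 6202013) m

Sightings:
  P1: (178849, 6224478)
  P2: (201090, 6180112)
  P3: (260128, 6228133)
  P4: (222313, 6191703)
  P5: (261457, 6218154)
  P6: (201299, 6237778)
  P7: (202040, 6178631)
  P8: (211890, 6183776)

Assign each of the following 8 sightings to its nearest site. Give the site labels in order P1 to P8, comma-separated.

Delta, Delta, Alpha, Delta, Beta, Epsilon, Delta, Delta

P1 → Delta (d²=5145828101.00)
P2 → Delta (d²=2585087026.00)
P3 → Alpha (d²=136979893.00)
P4 → Delta (d²=714510344.00)
P5 → Beta (d²=375191473.00)
P6 → Epsilon (d²=2216564397.00)
P7 → Delta (d²=2565872149.00)
P8 → Delta (d²=1563545394.00)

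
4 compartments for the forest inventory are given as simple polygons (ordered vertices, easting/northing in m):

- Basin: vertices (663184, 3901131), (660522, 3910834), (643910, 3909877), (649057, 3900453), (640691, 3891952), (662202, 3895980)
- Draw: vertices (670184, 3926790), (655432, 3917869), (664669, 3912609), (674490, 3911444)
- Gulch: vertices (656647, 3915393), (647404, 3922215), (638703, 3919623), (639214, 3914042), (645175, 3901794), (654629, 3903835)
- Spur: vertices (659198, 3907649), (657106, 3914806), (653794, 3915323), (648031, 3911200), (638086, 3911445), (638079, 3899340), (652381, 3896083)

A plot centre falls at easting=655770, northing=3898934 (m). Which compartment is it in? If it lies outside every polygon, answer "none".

Basin

Cast a ray rightward from (655770, 3898934). For each polygon, the edges (by vertex number in listed order) whose endpoints lie on opposite sides of northing = 3898934, where each meets that height, and whether that is right or left of the point:
Basin: 4–5 at easting≈647562.1 (left), 6–1 at easting≈662765.2 (right) → 1 crossing.
Draw: no edge straddles that height → 0 crossings.
Gulch: no edge straddles that height → 0 crossings.
Spur: 6–7 at easting≈639861.8 (left), 7–1 at easting≈654061.4 (left) → 0 crossings.
Only Basin has an odd count, so the point is inside Basin.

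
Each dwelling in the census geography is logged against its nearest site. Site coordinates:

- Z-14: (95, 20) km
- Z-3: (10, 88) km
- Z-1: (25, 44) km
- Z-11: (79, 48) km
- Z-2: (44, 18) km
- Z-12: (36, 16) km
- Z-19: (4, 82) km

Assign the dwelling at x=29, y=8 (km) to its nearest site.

Z-12

Squared distances to each site:
Z-14: 4500.000; Z-3: 6761.000; Z-1: 1312.000; Z-11: 4100.000; Z-2: 325.000; Z-12: 113.000; Z-19: 6101.000.
Minimum at Z-12.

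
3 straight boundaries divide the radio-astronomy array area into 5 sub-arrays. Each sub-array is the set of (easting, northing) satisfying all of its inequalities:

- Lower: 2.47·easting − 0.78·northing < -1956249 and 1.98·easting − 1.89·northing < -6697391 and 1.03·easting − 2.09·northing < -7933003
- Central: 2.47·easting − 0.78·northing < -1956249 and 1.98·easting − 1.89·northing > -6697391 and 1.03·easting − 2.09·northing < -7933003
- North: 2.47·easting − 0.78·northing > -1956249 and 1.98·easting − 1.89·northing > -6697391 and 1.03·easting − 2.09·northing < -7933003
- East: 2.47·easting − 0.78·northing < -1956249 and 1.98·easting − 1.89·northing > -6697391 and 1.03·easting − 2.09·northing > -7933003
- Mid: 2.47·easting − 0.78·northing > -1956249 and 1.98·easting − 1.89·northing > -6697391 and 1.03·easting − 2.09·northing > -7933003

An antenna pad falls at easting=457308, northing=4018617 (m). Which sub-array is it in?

2.47·457308 − 0.78·4018617 = -2004970.500, which is < -1956249
1.98·457308 − 1.89·4018617 = -6689716.290, which is > -6697391
1.03·457308 − 2.09·4018617 = -7927882.290, which is > -7933003
This sign pattern matches East.

East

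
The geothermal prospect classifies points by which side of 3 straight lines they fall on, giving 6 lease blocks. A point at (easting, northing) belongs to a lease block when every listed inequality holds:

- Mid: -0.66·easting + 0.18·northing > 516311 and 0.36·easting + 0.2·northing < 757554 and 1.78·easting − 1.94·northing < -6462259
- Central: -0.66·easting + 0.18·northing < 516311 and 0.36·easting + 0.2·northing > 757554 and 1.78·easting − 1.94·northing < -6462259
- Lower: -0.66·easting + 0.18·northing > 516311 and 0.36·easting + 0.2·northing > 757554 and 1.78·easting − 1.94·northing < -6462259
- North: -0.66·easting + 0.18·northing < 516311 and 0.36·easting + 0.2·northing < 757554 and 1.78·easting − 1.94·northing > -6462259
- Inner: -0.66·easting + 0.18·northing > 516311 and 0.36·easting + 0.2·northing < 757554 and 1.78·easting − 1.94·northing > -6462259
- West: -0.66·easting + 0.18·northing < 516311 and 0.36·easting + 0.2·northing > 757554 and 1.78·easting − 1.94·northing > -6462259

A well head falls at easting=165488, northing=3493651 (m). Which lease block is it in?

Lower

-0.66·165488 + 0.18·3493651 = 519635.100, which is > 516311
0.36·165488 + 0.2·3493651 = 758305.880, which is > 757554
1.78·165488 − 1.94·3493651 = -6483114.300, which is < -6462259
This sign pattern matches Lower.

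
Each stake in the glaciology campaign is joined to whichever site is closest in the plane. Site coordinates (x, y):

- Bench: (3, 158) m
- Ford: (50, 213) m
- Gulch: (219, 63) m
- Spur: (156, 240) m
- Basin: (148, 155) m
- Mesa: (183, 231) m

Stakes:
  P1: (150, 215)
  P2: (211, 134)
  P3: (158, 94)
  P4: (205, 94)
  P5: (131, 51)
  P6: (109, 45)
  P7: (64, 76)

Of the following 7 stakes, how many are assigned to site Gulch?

P1 → Spur
P2 → Basin
P3 → Basin
P4 → Gulch
P5 → Gulch
P6 → Gulch
P7 → Bench
3 of the 7 go to Gulch.

3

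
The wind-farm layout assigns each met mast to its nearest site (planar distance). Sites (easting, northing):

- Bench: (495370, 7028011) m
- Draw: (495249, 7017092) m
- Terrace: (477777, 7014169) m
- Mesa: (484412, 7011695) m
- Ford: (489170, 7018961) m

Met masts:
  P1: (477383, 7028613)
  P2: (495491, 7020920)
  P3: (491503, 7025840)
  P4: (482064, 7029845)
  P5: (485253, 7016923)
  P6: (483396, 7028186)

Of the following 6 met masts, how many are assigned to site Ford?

P1 → Terrace
P2 → Draw
P3 → Bench
P4 → Ford
P5 → Ford
P6 → Ford
3 of the 6 go to Ford.

3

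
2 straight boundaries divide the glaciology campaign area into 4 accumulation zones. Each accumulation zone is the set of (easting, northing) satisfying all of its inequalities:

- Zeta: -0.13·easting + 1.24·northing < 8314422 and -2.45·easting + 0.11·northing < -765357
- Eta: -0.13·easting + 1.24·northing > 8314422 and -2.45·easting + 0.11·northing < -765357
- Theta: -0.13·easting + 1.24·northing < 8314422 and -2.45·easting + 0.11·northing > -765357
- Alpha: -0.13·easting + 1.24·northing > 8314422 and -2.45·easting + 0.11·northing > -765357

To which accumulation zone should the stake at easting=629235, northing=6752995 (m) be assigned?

-0.13·629235 + 1.24·6752995 = 8291913.250, which is < 8314422
-2.45·629235 + 0.11·6752995 = -798796.300, which is < -765357
This sign pattern matches Zeta.

Zeta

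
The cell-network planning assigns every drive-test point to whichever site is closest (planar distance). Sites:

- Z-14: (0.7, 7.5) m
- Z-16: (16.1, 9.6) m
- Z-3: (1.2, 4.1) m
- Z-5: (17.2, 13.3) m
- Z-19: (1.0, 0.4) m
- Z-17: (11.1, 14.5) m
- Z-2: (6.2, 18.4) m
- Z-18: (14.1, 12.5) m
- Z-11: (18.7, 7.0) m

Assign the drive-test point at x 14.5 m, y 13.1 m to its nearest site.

Z-18

Squared distances to each site:
Z-14: 221.800; Z-16: 14.810; Z-3: 257.890; Z-5: 7.330; Z-19: 343.540; Z-17: 13.520; Z-2: 96.980; Z-18: 0.520; Z-11: 54.850.
Minimum at Z-18.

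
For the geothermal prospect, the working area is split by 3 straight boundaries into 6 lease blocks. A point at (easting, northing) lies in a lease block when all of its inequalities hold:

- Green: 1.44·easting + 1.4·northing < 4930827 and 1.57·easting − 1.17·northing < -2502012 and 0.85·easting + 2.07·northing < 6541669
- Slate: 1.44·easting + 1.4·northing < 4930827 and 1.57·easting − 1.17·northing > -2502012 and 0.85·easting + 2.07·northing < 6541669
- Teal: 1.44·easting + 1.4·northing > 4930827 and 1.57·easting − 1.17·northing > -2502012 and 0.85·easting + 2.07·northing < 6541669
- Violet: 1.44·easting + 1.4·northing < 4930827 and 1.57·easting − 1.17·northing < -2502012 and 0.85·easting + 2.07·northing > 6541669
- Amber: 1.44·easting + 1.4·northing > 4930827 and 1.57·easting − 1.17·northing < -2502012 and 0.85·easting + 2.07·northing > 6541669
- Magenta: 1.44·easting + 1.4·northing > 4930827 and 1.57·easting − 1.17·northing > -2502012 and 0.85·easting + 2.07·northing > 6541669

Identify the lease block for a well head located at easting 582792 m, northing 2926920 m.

1.44·582792 + 1.4·2926920 = 4936908.480, which is > 4930827
1.57·582792 − 1.17·2926920 = -2509512.960, which is < -2502012
0.85·582792 + 2.07·2926920 = 6554097.600, which is > 6541669
This sign pattern matches Amber.

Amber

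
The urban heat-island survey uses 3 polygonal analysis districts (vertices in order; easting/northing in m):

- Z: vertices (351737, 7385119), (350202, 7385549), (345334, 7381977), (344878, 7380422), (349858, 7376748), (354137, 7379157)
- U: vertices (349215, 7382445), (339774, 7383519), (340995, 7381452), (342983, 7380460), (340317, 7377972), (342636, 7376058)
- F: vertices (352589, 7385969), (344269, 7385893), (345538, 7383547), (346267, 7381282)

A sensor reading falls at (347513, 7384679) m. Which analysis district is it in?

Cast a ray rightward from (347513, 7384679). For each polygon, the edges (by vertex number in listed order) whose endpoints lie on opposite sides of northing = 7384679, where each meets that height, and whether that is right or left of the point:
Z: 2–3 at easting≈349016.3 (right), 6–1 at easting≈351914.1 (right) → 2 crossings.
U: no edge straddles that height → 0 crossings.
F: 2–3 at easting≈344925.7 (left), 4–1 at easting≈350849.0 (right) → 1 crossing.
Only F has an odd count, so the point is inside F.

F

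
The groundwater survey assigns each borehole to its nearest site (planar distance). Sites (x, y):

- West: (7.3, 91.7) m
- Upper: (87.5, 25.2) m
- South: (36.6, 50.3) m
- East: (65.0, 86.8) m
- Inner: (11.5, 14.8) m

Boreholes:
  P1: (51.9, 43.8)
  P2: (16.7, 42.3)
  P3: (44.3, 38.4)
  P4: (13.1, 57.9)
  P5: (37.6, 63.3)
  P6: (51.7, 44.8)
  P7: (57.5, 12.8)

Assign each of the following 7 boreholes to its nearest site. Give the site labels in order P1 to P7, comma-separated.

South, South, South, South, South, South, Upper

P1 → South (d²=276.34)
P2 → South (d²=460.01)
P3 → South (d²=200.90)
P4 → South (d²=610.01)
P5 → South (d²=170.00)
P6 → South (d²=258.26)
P7 → Upper (d²=1053.76)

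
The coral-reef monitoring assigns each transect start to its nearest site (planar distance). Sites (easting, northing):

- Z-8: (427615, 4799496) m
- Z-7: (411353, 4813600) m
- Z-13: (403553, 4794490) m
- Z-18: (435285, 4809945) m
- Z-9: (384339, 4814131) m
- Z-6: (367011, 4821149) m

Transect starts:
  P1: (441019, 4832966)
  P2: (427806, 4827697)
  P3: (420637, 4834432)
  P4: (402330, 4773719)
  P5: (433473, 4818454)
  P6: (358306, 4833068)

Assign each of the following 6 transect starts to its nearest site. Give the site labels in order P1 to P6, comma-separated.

P1 → Z-18 (d²=562845197.00)
P2 → Z-18 (d²=371068945.00)
P3 → Z-7 (d²=520164880.00)
P4 → Z-13 (d²=432930170.00)
P5 → Z-18 (d²=75686425.00)
P6 → Z-6 (d²=217839586.00)

Z-18, Z-18, Z-7, Z-13, Z-18, Z-6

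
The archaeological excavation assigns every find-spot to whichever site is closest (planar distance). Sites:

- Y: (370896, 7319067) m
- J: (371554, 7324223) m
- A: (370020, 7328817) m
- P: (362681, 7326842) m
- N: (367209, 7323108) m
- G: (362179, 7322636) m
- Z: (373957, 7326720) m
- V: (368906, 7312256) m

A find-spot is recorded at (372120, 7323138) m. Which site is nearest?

J

Squared distances to each site:
Y: 18071217.000; J: 1497581.000; A: 36661041.000; P: 102814337.000; N: 24118821.000; G: 99075485.000; Z: 16205293.000; V: 128747720.000.
Minimum at J.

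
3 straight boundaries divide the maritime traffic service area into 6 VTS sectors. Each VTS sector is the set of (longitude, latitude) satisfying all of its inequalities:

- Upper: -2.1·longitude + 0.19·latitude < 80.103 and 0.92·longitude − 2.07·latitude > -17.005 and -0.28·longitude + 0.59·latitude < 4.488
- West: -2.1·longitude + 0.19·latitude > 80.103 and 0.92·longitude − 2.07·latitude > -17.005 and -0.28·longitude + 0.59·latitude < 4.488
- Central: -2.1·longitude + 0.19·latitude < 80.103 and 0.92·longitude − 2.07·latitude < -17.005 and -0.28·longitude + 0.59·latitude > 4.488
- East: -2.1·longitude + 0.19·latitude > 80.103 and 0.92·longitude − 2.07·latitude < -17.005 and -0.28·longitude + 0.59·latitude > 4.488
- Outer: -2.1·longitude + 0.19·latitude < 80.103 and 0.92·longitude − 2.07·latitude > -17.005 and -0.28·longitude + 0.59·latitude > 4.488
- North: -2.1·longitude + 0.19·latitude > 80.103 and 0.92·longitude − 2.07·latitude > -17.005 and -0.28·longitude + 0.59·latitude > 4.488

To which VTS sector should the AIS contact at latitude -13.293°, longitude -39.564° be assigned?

West

-2.1·-39.564 + 0.19·-13.293 = 80.559, which is > 80.103
0.92·-39.564 − 2.07·-13.293 = -8.882, which is > -17.005
-0.28·-39.564 + 0.59·-13.293 = 3.235, which is < 4.488
This sign pattern matches West.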